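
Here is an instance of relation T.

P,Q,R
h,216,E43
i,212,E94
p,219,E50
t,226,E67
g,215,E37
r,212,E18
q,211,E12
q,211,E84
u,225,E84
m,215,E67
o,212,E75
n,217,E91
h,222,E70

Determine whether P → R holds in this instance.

No

P=h: 2 rows → R takes values {E43, E70} — violation
P=i: 1 row → R = E94 ✓
P=p: 1 row → R = E50 ✓
P=t: 1 row → R = E67 ✓
P=g: 1 row → R = E37 ✓
P=r: 1 row → R = E18 ✓
P=q: 2 rows → R takes values {E12, E84} — violation
P=u: 1 row → R = E84 ✓
P=m: 1 row → R = E67 ✓
P=o: 1 row → R = E75 ✓
P=n: 1 row → R = E91 ✓
Two rows agree on P but differ on R, so P → R does not hold.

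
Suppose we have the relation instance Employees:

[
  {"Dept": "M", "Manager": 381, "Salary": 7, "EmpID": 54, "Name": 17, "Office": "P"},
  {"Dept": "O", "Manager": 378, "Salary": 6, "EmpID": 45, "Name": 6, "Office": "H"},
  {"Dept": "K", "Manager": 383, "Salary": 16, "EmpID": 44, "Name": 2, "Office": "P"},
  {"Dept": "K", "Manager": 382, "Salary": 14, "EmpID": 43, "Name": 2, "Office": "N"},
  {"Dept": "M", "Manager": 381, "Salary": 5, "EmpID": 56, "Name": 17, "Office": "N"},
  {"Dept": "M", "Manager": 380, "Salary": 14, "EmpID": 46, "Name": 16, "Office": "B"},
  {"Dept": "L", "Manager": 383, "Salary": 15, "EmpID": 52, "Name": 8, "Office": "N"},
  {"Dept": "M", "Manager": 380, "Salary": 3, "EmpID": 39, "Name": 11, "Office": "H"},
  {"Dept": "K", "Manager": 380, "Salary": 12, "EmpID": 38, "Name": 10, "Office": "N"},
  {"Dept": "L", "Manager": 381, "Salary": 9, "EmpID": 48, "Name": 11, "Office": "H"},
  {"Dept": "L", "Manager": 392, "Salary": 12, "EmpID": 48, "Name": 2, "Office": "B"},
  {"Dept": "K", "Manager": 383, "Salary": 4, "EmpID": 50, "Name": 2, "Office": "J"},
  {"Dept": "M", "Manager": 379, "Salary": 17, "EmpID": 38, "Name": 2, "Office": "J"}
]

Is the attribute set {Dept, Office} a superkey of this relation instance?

Two distinct rows share (Dept=K, Office=N), so {Dept, Office} does not determine every attribute — not a superkey.

No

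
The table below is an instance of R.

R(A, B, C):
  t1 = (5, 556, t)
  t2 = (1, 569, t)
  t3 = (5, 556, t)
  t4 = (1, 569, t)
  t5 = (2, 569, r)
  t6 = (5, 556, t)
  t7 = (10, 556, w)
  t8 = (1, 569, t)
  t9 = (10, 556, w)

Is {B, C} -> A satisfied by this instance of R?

Yes

(B=556, C=t): rows 1, 3, 6 → A = 5, 5, 5 ✓
(B=569, C=t): rows 2, 4, 8 → A = 1, 1, 1 ✓
(B=569, C=r): row 5 → A = 2 ✓
(B=556, C=w): rows 7, 9 → A = 10, 10 ✓
Every {B, C} value is associated with a single A value, so {B, C} -> A holds.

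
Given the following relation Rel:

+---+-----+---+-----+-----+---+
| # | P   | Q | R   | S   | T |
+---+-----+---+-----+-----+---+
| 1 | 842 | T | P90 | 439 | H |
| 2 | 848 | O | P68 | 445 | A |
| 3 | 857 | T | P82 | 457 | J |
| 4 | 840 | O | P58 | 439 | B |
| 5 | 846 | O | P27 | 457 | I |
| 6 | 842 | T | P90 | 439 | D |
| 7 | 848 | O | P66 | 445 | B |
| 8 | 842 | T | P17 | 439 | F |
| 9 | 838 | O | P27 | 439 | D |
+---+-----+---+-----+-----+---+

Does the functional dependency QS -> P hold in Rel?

(Q=T, S=439): rows 1, 6, 8 → P = 842, 842, 842 ✓
(Q=O, S=445): rows 2, 7 → P = 848, 848 ✓
(Q=T, S=457): row 3 → P = 857 ✓
(Q=O, S=439): rows 4, 9 → P takes values {840, 838} — violation
(Q=O, S=457): row 5 → P = 846 ✓
Two rows agree on QS but differ on P, so QS -> P does not hold.

No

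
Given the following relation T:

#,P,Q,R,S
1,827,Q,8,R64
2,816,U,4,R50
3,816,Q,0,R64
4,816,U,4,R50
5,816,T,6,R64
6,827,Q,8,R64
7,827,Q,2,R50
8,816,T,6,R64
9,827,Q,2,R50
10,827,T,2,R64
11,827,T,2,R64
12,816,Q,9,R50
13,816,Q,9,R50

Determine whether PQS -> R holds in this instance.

Yes

(P=827, Q=Q, S=R64): rows 1, 6 → R = 8, 8 ✓
(P=816, Q=U, S=R50): rows 2, 4 → R = 4, 4 ✓
(P=816, Q=Q, S=R64): row 3 → R = 0 ✓
(P=816, Q=T, S=R64): rows 5, 8 → R = 6, 6 ✓
(P=827, Q=Q, S=R50): rows 7, 9 → R = 2, 2 ✓
(P=827, Q=T, S=R64): rows 10, 11 → R = 2, 2 ✓
(P=816, Q=Q, S=R50): rows 12, 13 → R = 9, 9 ✓
Every PQS value is associated with a single R value, so PQS -> R holds.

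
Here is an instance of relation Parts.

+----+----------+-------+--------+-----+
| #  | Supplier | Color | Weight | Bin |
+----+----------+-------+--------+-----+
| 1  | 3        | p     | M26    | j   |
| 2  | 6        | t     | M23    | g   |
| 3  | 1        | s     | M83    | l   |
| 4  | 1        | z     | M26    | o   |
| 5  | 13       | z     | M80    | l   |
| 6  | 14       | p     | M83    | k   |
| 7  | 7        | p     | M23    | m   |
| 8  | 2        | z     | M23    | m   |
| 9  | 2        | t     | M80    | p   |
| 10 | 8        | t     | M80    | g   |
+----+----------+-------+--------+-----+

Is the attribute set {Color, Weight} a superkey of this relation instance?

Rows 9 and 10 have the same {Color, Weight} value (Color=t, Weight=M80) but are distinct tuples, so {Color, Weight} does not determine every attribute — not a superkey.

No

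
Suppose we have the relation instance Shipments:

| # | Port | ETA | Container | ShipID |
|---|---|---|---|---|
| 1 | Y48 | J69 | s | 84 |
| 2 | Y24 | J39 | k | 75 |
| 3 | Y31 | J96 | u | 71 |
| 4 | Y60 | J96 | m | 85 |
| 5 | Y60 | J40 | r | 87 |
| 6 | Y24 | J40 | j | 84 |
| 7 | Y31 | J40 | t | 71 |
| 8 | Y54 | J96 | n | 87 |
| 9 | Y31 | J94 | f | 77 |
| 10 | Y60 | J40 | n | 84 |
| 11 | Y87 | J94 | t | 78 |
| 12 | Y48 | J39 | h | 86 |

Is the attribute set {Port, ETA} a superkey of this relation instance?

No

Rows 5 and 10 have the same {Port, ETA} value (Port=Y60, ETA=J40) but are distinct tuples, so {Port, ETA} does not determine every attribute — not a superkey.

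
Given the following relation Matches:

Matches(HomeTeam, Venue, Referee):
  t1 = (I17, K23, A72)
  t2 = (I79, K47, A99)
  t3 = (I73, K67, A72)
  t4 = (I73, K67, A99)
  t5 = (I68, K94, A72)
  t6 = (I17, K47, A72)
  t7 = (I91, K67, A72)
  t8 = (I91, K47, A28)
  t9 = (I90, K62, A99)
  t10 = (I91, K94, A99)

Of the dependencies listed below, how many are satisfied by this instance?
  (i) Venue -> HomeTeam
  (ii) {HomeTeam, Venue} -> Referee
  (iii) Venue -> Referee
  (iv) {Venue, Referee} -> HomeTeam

(i) Venue -> HomeTeam: Venue=K47: rows 2, 6, 8 → HomeTeam takes values {I79, I17, I91} — violation; Venue=K67: rows 3, 4, 7 → HomeTeam takes values {I73, I91} — violation; Venue=K94: rows 5, 10 → HomeTeam takes values {I68, I91} — violation — fails.
(ii) {HomeTeam, Venue} -> Referee: (HomeTeam=I73, Venue=K67): rows 3, 4 → Referee takes values {A72, A99} — violation — fails.
(iii) Venue -> Referee: Venue=K47: rows 2, 6, 8 → Referee takes values {A99, A72, A28} — violation; Venue=K67: rows 3, 4, 7 → Referee takes values {A72, A99} — violation; Venue=K94: rows 5, 10 → Referee takes values {A72, A99} — violation — fails.
(iv) {Venue, Referee} -> HomeTeam: (Venue=K67, Referee=A72): rows 3, 7 → HomeTeam takes values {I73, I91} — violation — fails.
None of the 4 dependencies hold.

0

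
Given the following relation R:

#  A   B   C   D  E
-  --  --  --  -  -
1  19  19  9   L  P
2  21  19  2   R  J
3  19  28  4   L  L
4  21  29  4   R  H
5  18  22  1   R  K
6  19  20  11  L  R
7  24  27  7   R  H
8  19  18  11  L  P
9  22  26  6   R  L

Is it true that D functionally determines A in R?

D=L: rows 1, 3, 6, 8 → A = 19, 19, 19, 19 ✓
D=R: rows 2, 4, 5, 7, 9 → A takes values {21, 18, 24, 22} — violation
Two rows agree on D but differ on A, so D -> A does not hold.

No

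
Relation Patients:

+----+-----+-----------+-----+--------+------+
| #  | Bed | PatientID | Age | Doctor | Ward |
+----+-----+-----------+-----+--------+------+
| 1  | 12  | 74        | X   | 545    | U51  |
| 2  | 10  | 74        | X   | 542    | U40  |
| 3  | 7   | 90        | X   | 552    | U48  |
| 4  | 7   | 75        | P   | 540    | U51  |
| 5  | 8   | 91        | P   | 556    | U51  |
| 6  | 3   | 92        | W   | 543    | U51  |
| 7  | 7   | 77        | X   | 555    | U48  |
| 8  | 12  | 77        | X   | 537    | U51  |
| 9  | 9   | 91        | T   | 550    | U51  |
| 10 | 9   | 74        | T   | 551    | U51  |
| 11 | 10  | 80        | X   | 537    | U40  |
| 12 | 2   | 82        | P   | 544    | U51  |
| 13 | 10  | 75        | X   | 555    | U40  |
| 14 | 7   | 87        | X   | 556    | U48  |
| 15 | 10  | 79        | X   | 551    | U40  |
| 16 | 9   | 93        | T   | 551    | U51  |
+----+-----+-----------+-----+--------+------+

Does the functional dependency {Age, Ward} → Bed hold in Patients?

No

(Age=X, Ward=U51): rows 1, 8 → Bed = 12, 12 ✓
(Age=X, Ward=U40): rows 2, 11, 13, 15 → Bed = 10, 10, 10, 10 ✓
(Age=X, Ward=U48): rows 3, 7, 14 → Bed = 7, 7, 7 ✓
(Age=P, Ward=U51): rows 4, 5, 12 → Bed takes values {7, 8, 2} — violation
(Age=W, Ward=U51): row 6 → Bed = 3 ✓
(Age=T, Ward=U51): rows 9, 10, 16 → Bed = 9, 9, 9 ✓
Two rows agree on {Age, Ward} but differ on Bed, so {Age, Ward} → Bed does not hold.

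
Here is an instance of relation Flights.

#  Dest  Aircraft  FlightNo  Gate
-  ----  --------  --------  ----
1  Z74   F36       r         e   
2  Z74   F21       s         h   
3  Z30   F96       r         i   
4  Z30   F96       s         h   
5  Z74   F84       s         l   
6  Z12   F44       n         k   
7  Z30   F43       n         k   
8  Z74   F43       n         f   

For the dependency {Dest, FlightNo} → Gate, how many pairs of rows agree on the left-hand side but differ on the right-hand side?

1

(Dest=Z74, FlightNo=s): violating pairs (2,5) — 1 pair.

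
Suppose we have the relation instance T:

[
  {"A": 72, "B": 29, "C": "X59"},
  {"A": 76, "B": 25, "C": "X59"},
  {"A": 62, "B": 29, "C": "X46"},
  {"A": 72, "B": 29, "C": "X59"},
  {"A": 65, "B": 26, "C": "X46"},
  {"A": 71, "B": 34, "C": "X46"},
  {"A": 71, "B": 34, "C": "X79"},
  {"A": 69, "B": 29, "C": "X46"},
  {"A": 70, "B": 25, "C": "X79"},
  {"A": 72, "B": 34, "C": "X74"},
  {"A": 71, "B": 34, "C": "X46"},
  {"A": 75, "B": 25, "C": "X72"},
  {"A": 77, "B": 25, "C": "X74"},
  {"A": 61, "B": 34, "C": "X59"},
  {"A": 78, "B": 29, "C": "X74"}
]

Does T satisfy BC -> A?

No

(B=29, C=X59): 2 rows → A = 72, 72 ✓
(B=25, C=X59): 1 row → A = 76 ✓
(B=29, C=X46): 2 rows → A takes values {62, 69} — violation
(B=26, C=X46): 1 row → A = 65 ✓
(B=34, C=X46): 2 rows → A = 71, 71 ✓
(B=34, C=X79): 1 row → A = 71 ✓
(B=25, C=X79): 1 row → A = 70 ✓
(B=34, C=X74): 1 row → A = 72 ✓
(B=25, C=X72): 1 row → A = 75 ✓
(B=25, C=X74): 1 row → A = 77 ✓
(B=34, C=X59): 1 row → A = 61 ✓
(B=29, C=X74): 1 row → A = 78 ✓
Two rows agree on BC but differ on A, so BC -> A does not hold.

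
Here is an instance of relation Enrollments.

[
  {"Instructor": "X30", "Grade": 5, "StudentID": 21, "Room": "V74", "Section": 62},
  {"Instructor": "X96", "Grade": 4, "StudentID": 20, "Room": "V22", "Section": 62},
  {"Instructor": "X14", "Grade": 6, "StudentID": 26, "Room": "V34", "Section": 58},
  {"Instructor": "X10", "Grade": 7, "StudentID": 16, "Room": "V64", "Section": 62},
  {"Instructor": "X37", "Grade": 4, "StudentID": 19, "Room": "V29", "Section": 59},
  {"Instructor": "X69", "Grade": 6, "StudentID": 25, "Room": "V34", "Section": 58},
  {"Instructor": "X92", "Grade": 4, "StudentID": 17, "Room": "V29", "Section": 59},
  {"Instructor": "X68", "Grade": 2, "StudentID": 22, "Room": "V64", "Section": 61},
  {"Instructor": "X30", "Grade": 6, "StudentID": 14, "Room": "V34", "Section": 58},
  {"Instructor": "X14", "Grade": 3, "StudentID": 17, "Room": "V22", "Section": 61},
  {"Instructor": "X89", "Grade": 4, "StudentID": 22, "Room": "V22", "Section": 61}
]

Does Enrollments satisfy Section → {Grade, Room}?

No

Section=62: 3 rows → {Grade,Room} takes values {(5, V74), (4, V22), (7, V64)} — violation
Section=58: 3 rows → {Grade,Room} = (6, V34), (6, V34), (6, V34) ✓
Section=59: 2 rows → {Grade,Room} = (4, V29), (4, V29) ✓
Section=61: 3 rows → {Grade,Room} takes values {(2, V64), (3, V22), (4, V22)} — violation
Two rows agree on Section but differ on {Grade, Room}, so Section → {Grade, Room} does not hold.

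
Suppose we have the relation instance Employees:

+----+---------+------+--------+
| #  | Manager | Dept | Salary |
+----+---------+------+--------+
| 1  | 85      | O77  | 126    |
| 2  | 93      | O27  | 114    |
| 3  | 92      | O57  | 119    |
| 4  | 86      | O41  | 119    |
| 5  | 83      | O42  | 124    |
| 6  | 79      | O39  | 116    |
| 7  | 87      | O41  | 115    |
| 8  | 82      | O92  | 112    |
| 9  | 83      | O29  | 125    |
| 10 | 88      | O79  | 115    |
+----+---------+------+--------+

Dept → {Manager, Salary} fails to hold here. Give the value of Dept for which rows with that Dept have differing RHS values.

Dept=O77: row 1 → {Manager,Salary} = (85, 126) ✓
Dept=O27: row 2 → {Manager,Salary} = (93, 114) ✓
Dept=O57: row 3 → {Manager,Salary} = (92, 119) ✓
Dept=O41: rows 4, 7 → {Manager,Salary} takes values {(86, 119), (87, 115)} — violation
Dept=O42: row 5 → {Manager,Salary} = (83, 124) ✓
Dept=O39: row 6 → {Manager,Salary} = (79, 116) ✓
Dept=O92: row 8 → {Manager,Salary} = (82, 112) ✓
Dept=O29: row 9 → {Manager,Salary} = (83, 125) ✓
Dept=O79: row 10 → {Manager,Salary} = (88, 115) ✓
The only Dept value with inconsistent RHS is Dept=O41.

O41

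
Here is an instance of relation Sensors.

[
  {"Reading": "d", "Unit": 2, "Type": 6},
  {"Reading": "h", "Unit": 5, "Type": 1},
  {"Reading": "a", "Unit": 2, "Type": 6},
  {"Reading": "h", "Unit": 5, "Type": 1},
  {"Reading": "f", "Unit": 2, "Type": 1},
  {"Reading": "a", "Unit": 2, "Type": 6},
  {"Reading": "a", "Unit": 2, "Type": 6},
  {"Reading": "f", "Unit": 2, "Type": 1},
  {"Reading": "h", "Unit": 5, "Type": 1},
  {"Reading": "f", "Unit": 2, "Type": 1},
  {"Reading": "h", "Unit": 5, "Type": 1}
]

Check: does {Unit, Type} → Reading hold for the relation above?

(Unit=2, Type=6): 4 rows → Reading takes values {d, a} — violation
(Unit=5, Type=1): 4 rows → Reading = h, h, h, h ✓
(Unit=2, Type=1): 3 rows → Reading = f, f, f ✓
Two rows agree on {Unit, Type} but differ on Reading, so {Unit, Type} → Reading does not hold.

No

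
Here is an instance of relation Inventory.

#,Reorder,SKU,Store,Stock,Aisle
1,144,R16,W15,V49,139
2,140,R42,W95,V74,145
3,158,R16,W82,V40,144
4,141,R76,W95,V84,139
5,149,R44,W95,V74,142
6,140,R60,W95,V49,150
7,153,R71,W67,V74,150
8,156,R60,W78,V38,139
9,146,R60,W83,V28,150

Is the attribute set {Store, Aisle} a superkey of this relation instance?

All 9 rows have distinct {Store, Aisle} values, so {Store, Aisle} → (all attributes) holds and {Store, Aisle} is a superkey.

Yes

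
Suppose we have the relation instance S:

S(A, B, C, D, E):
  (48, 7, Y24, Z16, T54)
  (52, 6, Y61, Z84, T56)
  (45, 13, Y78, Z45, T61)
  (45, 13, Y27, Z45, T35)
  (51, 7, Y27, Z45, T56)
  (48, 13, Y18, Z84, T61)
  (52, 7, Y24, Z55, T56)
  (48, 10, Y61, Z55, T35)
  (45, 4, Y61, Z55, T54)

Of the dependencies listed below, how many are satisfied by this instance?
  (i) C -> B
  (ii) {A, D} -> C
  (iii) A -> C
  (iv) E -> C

(i) C -> B: C=Y61: 3 rows → B takes values {6, 10, 4} — violation; C=Y27: 2 rows → B takes values {13, 7} — violation — fails.
(ii) {A, D} -> C: (A=45, D=Z45): 2 rows → C takes values {Y78, Y27} — violation — fails.
(iii) A -> C: A=48: 3 rows → C takes values {Y24, Y18, Y61} — violation; A=52: 2 rows → C takes values {Y61, Y24} — violation; A=45: 3 rows → C takes values {Y78, Y27, Y61} — violation — fails.
(iv) E -> C: E=T54: 2 rows → C takes values {Y24, Y61} — violation; E=T56: 3 rows → C takes values {Y61, Y27, Y24} — violation; E=T61: 2 rows → C takes values {Y78, Y18} — violation; E=T35: 2 rows → C takes values {Y27, Y61} — violation — fails.
None of the 4 dependencies hold.

0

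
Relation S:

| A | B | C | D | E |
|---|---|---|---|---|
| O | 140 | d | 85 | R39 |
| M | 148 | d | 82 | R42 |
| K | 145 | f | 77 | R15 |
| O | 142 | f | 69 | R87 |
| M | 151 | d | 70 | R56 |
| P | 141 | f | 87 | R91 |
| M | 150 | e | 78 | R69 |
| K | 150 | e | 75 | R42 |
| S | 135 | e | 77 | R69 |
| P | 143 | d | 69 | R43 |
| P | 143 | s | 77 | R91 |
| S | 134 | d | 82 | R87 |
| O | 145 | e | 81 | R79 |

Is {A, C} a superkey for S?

Two distinct rows share (A=M, C=d), so {A, C} does not determine every attribute — not a superkey.

No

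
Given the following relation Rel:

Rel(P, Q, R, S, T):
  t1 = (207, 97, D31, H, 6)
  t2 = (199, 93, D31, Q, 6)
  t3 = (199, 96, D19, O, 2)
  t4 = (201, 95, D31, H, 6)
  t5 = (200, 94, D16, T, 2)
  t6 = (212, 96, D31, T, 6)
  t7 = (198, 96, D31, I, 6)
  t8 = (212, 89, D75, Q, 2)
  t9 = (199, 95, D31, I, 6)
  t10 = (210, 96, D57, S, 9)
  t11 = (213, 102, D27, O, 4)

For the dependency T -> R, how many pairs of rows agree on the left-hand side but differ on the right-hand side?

3

T=6: all 6 rows agree on R — 0 pairs.
T=2: violating pairs (3,5), (3,8), (5,8) — 3 pairs.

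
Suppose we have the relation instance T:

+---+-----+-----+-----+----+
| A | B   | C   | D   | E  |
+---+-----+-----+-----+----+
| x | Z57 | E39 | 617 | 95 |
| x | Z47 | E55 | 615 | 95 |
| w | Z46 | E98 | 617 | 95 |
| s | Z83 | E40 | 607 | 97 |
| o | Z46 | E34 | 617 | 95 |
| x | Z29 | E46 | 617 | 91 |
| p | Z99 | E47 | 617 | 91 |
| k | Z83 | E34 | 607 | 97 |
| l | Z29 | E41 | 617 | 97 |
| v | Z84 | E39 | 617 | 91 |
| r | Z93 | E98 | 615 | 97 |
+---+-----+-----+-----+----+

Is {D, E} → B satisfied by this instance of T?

(D=617, E=95): 3 rows → B takes values {Z57, Z46} — violation
(D=615, E=95): 1 row → B = Z47 ✓
(D=607, E=97): 2 rows → B = Z83, Z83 ✓
(D=617, E=91): 3 rows → B takes values {Z29, Z99, Z84} — violation
(D=617, E=97): 1 row → B = Z29 ✓
(D=615, E=97): 1 row → B = Z93 ✓
Two rows agree on {D, E} but differ on B, so {D, E} → B does not hold.

No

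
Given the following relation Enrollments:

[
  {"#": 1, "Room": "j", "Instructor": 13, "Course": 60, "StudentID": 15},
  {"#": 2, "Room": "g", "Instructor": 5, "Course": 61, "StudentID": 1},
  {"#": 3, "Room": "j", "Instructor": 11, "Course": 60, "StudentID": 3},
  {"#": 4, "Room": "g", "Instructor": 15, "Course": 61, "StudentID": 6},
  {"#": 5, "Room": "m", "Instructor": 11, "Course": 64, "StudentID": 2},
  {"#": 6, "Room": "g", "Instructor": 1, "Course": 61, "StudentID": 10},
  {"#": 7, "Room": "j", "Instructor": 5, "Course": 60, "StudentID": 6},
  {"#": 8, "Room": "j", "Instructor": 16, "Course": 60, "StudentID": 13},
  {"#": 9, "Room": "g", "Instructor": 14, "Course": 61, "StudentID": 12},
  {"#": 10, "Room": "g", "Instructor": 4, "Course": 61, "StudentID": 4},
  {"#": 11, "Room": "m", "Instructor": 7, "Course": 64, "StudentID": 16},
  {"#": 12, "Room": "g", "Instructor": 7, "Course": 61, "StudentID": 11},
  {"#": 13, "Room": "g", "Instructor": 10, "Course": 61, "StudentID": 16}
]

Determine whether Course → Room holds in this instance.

Yes

Course=60: rows 1, 3, 7, 8 → Room = j, j, j, j ✓
Course=61: rows 2, 4, 6, 9, 10, 12, 13 → Room = g, g, g, g, g, g, g ✓
Course=64: rows 5, 11 → Room = m, m ✓
Every Course value is associated with a single Room value, so Course → Room holds.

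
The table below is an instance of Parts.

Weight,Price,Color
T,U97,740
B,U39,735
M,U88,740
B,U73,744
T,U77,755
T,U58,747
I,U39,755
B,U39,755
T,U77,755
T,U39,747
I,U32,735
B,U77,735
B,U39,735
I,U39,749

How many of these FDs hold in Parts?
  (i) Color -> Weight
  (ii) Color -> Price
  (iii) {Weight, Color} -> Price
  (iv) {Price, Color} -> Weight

(i) Color -> Weight: Color=740: 2 rows → Weight takes values {T, M} — violation; Color=735: 4 rows → Weight takes values {B, I} — violation; Color=755: 4 rows → Weight takes values {T, I, B} — violation — fails.
(ii) Color -> Price: Color=740: 2 rows → Price takes values {U97, U88} — violation; Color=735: 4 rows → Price takes values {U39, U32, U77} — violation; Color=755: 4 rows → Price takes values {U77, U39} — violation; Color=747: 2 rows → Price takes values {U58, U39} — violation — fails.
(iii) {Weight, Color} -> Price: (Weight=B, Color=735): 3 rows → Price takes values {U39, U77} — violation; (Weight=T, Color=747): 2 rows → Price takes values {U58, U39} — violation — fails.
(iv) {Price, Color} -> Weight: (Price=U39, Color=755): 2 rows → Weight takes values {I, B} — violation — fails.
None of the 4 dependencies hold.

0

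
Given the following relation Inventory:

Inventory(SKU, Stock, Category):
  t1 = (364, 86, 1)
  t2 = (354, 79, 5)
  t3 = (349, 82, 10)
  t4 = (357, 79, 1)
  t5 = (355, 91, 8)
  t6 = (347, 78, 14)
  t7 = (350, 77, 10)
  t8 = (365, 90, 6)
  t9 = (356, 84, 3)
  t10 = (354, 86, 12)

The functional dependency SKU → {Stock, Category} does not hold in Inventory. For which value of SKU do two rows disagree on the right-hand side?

354

SKU=364: row 1 → {Stock,Category} = (86, 1) ✓
SKU=354: rows 2, 10 → {Stock,Category} takes values {(79, 5), (86, 12)} — violation
SKU=349: row 3 → {Stock,Category} = (82, 10) ✓
SKU=357: row 4 → {Stock,Category} = (79, 1) ✓
SKU=355: row 5 → {Stock,Category} = (91, 8) ✓
SKU=347: row 6 → {Stock,Category} = (78, 14) ✓
SKU=350: row 7 → {Stock,Category} = (77, 10) ✓
SKU=365: row 8 → {Stock,Category} = (90, 6) ✓
SKU=356: row 9 → {Stock,Category} = (84, 3) ✓
The only SKU value with inconsistent RHS is SKU=354.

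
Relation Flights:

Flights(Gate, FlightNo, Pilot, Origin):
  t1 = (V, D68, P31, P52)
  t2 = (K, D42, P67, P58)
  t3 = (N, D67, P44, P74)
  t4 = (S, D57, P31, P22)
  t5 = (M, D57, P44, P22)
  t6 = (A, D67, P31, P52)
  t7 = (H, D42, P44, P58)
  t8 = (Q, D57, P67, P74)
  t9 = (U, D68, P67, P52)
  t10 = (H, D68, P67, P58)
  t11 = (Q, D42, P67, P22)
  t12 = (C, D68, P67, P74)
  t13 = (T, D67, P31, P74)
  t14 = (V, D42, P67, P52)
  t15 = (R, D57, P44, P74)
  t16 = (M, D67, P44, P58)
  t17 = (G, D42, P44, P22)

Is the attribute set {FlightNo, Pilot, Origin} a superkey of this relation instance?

All 17 rows have distinct {FlightNo, Pilot, Origin} values, so {FlightNo, Pilot, Origin} → (all attributes) holds and {FlightNo, Pilot, Origin} is a superkey.

Yes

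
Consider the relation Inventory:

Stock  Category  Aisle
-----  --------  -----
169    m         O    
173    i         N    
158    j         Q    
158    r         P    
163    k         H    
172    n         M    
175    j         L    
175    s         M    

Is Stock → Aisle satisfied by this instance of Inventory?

Stock=169: 1 row → Aisle = O ✓
Stock=173: 1 row → Aisle = N ✓
Stock=158: 2 rows → Aisle takes values {Q, P} — violation
Stock=163: 1 row → Aisle = H ✓
Stock=172: 1 row → Aisle = M ✓
Stock=175: 2 rows → Aisle takes values {L, M} — violation
Two rows agree on Stock but differ on Aisle, so Stock → Aisle does not hold.

No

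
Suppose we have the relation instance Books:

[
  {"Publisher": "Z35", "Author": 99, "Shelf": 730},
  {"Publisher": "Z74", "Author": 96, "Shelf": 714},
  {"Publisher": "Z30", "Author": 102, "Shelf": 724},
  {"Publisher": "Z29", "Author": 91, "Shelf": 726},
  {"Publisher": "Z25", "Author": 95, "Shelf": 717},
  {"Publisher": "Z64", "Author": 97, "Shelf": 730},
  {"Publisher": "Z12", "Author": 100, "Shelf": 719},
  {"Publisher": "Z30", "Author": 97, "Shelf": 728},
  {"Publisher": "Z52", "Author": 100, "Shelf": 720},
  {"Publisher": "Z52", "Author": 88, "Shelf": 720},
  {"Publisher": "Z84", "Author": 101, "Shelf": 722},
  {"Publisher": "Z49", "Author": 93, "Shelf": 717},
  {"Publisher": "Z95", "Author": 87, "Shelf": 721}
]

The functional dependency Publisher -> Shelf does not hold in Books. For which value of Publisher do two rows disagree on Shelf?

Z30

Publisher=Z35: 1 row → Shelf = 730 ✓
Publisher=Z74: 1 row → Shelf = 714 ✓
Publisher=Z30: 2 rows → Shelf takes values {724, 728} — violation
Publisher=Z29: 1 row → Shelf = 726 ✓
Publisher=Z25: 1 row → Shelf = 717 ✓
Publisher=Z64: 1 row → Shelf = 730 ✓
Publisher=Z12: 1 row → Shelf = 719 ✓
Publisher=Z52: 2 rows → Shelf = 720, 720 ✓
Publisher=Z84: 1 row → Shelf = 722 ✓
Publisher=Z49: 1 row → Shelf = 717 ✓
Publisher=Z95: 1 row → Shelf = 721 ✓
The only Publisher value with inconsistent Shelf is Publisher=Z30.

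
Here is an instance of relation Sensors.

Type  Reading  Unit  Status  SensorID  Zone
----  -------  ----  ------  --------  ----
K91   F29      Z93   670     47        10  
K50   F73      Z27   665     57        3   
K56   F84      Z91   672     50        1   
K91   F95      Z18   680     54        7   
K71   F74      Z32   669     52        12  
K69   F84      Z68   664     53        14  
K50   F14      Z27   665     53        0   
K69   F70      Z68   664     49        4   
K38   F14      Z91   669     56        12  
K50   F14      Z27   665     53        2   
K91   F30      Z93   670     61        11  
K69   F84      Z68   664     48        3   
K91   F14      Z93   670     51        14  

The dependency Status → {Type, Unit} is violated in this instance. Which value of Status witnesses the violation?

Status=670: 3 rows → {Type,Unit} = (K91, Z93), (K91, Z93), (K91, Z93) ✓
Status=665: 3 rows → {Type,Unit} = (K50, Z27), (K50, Z27), (K50, Z27) ✓
Status=672: 1 row → {Type,Unit} = (K56, Z91) ✓
Status=680: 1 row → {Type,Unit} = (K91, Z18) ✓
Status=669: 2 rows → {Type,Unit} takes values {(K71, Z32), (K38, Z91)} — violation
Status=664: 3 rows → {Type,Unit} = (K69, Z68), (K69, Z68), (K69, Z68) ✓
The only Status value with inconsistent RHS is Status=669.

669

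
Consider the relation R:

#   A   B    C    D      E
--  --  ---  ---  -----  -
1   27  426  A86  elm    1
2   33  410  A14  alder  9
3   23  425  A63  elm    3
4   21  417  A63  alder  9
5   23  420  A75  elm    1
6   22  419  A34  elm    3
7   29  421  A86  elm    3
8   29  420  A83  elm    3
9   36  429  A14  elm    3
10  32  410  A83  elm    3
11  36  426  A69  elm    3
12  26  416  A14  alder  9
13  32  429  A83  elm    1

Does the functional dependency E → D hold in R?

E=1: rows 1, 5, 13 → D = elm, elm, elm ✓
E=9: rows 2, 4, 12 → D = alder, alder, alder ✓
E=3: rows 3, 6, 7, 8, 9, 10, 11 → D = elm, elm, elm, elm, elm, elm, elm ✓
Every E value is associated with a single D value, so E → D holds.

Yes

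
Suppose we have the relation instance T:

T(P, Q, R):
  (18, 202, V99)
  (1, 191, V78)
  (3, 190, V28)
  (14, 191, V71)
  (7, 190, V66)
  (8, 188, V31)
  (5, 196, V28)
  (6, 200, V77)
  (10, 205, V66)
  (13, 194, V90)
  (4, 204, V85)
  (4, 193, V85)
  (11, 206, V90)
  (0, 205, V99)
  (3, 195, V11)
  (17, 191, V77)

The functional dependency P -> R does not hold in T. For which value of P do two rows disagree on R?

P=18: 1 row → R = V99 ✓
P=1: 1 row → R = V78 ✓
P=3: 2 rows → R takes values {V28, V11} — violation
P=14: 1 row → R = V71 ✓
P=7: 1 row → R = V66 ✓
P=8: 1 row → R = V31 ✓
P=5: 1 row → R = V28 ✓
P=6: 1 row → R = V77 ✓
P=10: 1 row → R = V66 ✓
P=13: 1 row → R = V90 ✓
P=4: 2 rows → R = V85, V85 ✓
P=11: 1 row → R = V90 ✓
P=0: 1 row → R = V99 ✓
P=17: 1 row → R = V77 ✓
The only P value with inconsistent R is P=3.

3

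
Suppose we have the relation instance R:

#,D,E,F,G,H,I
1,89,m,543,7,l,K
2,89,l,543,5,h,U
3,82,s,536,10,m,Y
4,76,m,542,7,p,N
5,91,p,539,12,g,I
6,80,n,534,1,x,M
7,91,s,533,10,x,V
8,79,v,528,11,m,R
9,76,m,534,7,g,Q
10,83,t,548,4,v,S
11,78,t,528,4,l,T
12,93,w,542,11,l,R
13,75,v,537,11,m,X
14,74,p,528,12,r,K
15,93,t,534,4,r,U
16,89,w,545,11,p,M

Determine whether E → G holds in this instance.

E=m: rows 1, 4, 9 → G = 7, 7, 7 ✓
E=l: row 2 → G = 5 ✓
E=s: rows 3, 7 → G = 10, 10 ✓
E=p: rows 5, 14 → G = 12, 12 ✓
E=n: row 6 → G = 1 ✓
E=v: rows 8, 13 → G = 11, 11 ✓
E=t: rows 10, 11, 15 → G = 4, 4, 4 ✓
E=w: rows 12, 16 → G = 11, 11 ✓
Every E value is associated with a single G value, so E → G holds.

Yes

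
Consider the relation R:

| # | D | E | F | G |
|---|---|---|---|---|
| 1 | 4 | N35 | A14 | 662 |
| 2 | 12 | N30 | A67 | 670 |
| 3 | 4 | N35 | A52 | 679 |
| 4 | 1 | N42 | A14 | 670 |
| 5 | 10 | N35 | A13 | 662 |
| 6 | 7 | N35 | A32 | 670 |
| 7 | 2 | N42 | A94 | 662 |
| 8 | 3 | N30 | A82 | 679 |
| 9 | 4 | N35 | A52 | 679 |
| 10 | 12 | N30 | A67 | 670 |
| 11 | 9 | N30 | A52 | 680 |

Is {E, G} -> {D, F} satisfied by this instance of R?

No

(E=N35, G=662): rows 1, 5 → {D,F} takes values {(4, A14), (10, A13)} — violation
(E=N30, G=670): rows 2, 10 → {D,F} = (12, A67), (12, A67) ✓
(E=N35, G=679): rows 3, 9 → {D,F} = (4, A52), (4, A52) ✓
(E=N42, G=670): row 4 → {D,F} = (1, A14) ✓
(E=N35, G=670): row 6 → {D,F} = (7, A32) ✓
(E=N42, G=662): row 7 → {D,F} = (2, A94) ✓
(E=N30, G=679): row 8 → {D,F} = (3, A82) ✓
(E=N30, G=680): row 11 → {D,F} = (9, A52) ✓
Two rows agree on {E, G} but differ on {D, F}, so {E, G} -> {D, F} does not hold.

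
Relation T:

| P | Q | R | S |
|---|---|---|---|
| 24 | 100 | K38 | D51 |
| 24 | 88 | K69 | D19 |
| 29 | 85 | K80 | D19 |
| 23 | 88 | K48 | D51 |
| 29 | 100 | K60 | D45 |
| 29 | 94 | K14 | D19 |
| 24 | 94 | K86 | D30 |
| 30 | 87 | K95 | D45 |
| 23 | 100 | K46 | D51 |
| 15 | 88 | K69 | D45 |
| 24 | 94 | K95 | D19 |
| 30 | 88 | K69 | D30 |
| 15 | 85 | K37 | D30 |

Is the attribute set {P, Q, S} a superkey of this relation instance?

Yes

All 13 rows have distinct {P, Q, S} values, so {P, Q, S} → (all attributes) holds and {P, Q, S} is a superkey.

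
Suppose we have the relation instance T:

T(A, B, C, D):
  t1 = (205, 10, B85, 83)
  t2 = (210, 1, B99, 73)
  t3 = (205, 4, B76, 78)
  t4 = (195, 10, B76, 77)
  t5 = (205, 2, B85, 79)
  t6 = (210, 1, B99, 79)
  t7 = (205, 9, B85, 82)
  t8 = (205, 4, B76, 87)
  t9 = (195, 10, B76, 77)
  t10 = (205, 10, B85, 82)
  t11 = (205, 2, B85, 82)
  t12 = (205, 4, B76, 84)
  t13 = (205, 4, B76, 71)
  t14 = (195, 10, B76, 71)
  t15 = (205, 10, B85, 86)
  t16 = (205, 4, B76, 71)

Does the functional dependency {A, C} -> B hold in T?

No

(A=205, C=B85): rows 1, 5, 7, 10, 11, 15 → B takes values {10, 2, 9} — violation
(A=210, C=B99): rows 2, 6 → B = 1, 1 ✓
(A=205, C=B76): rows 3, 8, 12, 13, 16 → B = 4, 4, 4, 4, 4 ✓
(A=195, C=B76): rows 4, 9, 14 → B = 10, 10, 10 ✓
Two rows agree on {A, C} but differ on B, so {A, C} -> B does not hold.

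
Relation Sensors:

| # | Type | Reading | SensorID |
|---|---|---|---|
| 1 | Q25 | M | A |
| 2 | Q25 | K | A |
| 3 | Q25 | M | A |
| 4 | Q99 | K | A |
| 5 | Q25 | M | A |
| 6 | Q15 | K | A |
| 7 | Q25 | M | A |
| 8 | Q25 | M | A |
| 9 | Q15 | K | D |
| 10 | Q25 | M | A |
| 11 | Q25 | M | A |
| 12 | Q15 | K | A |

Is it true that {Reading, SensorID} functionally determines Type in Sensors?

No

(Reading=M, SensorID=A): rows 1, 3, 5, 7, 8, 10, 11 → Type = Q25, Q25, Q25, Q25, Q25, Q25, Q25 ✓
(Reading=K, SensorID=A): rows 2, 4, 6, 12 → Type takes values {Q25, Q99, Q15} — violation
(Reading=K, SensorID=D): row 9 → Type = Q15 ✓
Two rows agree on {Reading, SensorID} but differ on Type, so {Reading, SensorID} → Type does not hold.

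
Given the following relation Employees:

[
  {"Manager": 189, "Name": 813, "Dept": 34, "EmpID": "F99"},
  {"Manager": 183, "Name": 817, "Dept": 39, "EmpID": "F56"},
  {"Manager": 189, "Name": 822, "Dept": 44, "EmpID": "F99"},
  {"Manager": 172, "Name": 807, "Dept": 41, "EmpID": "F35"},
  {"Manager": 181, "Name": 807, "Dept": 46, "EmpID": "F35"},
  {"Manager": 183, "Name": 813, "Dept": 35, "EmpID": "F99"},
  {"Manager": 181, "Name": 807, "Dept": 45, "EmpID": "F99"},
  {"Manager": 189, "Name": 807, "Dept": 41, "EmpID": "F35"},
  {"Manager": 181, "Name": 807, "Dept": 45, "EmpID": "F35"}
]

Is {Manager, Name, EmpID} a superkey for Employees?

Two distinct rows share (Manager=181, Name=807, EmpID=F35), so {Manager, Name, EmpID} does not determine every attribute — not a superkey.

No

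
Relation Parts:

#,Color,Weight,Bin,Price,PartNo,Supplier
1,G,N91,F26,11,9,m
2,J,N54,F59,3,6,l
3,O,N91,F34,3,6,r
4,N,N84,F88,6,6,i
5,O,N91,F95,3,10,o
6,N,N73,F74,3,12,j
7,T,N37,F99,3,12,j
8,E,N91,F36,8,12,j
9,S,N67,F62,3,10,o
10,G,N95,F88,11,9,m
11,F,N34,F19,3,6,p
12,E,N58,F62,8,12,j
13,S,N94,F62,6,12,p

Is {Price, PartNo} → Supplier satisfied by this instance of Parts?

(Price=11, PartNo=9): rows 1, 10 → Supplier = m, m ✓
(Price=3, PartNo=6): rows 2, 3, 11 → Supplier takes values {l, r, p} — violation
(Price=6, PartNo=6): row 4 → Supplier = i ✓
(Price=3, PartNo=10): rows 5, 9 → Supplier = o, o ✓
(Price=3, PartNo=12): rows 6, 7 → Supplier = j, j ✓
(Price=8, PartNo=12): rows 8, 12 → Supplier = j, j ✓
(Price=6, PartNo=12): row 13 → Supplier = p ✓
Two rows agree on {Price, PartNo} but differ on Supplier, so {Price, PartNo} → Supplier does not hold.

No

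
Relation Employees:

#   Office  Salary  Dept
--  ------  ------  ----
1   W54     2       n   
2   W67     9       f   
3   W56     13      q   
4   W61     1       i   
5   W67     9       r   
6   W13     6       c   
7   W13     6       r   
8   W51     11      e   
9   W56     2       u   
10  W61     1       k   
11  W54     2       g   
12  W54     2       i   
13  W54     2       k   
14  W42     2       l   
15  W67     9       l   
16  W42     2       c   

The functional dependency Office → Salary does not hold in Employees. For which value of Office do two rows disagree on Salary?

Office=W54: rows 1, 11, 12, 13 → Salary = 2, 2, 2, 2 ✓
Office=W67: rows 2, 5, 15 → Salary = 9, 9, 9 ✓
Office=W56: rows 3, 9 → Salary takes values {13, 2} — violation
Office=W61: rows 4, 10 → Salary = 1, 1 ✓
Office=W13: rows 6, 7 → Salary = 6, 6 ✓
Office=W51: row 8 → Salary = 11 ✓
Office=W42: rows 14, 16 → Salary = 2, 2 ✓
The only Office value with inconsistent Salary is Office=W56.

W56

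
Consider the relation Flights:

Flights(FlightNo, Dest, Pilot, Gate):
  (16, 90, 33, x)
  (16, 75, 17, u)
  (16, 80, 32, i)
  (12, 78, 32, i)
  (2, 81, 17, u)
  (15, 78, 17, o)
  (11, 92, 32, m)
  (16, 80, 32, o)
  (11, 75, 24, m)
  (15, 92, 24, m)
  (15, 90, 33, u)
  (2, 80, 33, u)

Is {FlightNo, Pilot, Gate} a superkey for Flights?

Yes

All 12 rows have distinct {FlightNo, Pilot, Gate} values, so {FlightNo, Pilot, Gate} → (all attributes) holds and {FlightNo, Pilot, Gate} is a superkey.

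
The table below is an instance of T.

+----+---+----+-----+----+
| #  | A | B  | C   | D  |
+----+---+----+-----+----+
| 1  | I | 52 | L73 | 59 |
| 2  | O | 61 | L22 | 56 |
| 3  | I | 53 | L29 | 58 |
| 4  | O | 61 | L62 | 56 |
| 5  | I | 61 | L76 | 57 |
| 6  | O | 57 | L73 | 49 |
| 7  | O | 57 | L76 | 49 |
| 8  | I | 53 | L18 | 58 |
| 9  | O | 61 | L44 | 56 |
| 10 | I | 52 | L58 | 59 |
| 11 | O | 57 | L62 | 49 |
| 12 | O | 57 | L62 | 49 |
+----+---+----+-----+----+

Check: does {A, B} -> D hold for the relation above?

(A=I, B=52): rows 1, 10 → D = 59, 59 ✓
(A=O, B=61): rows 2, 4, 9 → D = 56, 56, 56 ✓
(A=I, B=53): rows 3, 8 → D = 58, 58 ✓
(A=I, B=61): row 5 → D = 57 ✓
(A=O, B=57): rows 6, 7, 11, 12 → D = 49, 49, 49, 49 ✓
Every {A, B} value is associated with a single D value, so {A, B} -> D holds.

Yes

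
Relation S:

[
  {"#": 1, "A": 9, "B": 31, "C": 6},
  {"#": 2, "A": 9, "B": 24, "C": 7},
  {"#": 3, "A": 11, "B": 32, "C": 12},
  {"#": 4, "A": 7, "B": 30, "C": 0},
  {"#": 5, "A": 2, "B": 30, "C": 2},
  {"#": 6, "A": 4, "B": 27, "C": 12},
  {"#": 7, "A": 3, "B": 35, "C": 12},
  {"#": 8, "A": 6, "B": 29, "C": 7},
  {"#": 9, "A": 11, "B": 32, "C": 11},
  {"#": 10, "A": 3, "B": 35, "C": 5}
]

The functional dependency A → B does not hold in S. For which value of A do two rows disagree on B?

A=9: rows 1, 2 → B takes values {31, 24} — violation
A=11: rows 3, 9 → B = 32, 32 ✓
A=7: row 4 → B = 30 ✓
A=2: row 5 → B = 30 ✓
A=4: row 6 → B = 27 ✓
A=3: rows 7, 10 → B = 35, 35 ✓
A=6: row 8 → B = 29 ✓
The only A value with inconsistent B is A=9.

9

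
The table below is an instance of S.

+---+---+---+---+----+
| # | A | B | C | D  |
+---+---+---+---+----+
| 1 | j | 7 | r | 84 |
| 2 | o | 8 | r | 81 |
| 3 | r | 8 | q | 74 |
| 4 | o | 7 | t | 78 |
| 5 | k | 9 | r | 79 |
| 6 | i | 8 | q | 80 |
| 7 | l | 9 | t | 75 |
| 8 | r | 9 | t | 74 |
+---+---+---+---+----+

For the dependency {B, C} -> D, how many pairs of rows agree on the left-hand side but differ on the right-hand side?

(B=8, C=q): violating pairs (3,6) — 1 pair.
(B=9, C=t): violating pairs (7,8) — 1 pair.

2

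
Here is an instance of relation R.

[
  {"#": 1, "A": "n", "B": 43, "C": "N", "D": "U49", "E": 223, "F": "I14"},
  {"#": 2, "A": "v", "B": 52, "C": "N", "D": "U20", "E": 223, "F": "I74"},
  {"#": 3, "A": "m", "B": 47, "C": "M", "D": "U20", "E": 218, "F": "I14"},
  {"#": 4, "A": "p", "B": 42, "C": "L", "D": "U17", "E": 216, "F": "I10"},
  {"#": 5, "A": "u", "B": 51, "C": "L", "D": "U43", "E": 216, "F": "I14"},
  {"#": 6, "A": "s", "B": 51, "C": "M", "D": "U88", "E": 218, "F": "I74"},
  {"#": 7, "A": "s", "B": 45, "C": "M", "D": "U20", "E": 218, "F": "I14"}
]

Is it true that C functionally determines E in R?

C=N: rows 1, 2 → E = 223, 223 ✓
C=M: rows 3, 6, 7 → E = 218, 218, 218 ✓
C=L: rows 4, 5 → E = 216, 216 ✓
Every C value is associated with a single E value, so C -> E holds.

Yes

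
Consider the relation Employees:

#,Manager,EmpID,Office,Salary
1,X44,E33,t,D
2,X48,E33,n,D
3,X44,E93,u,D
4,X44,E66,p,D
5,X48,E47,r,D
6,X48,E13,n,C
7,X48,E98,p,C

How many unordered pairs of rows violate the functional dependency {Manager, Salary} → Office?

5

(Manager=X44, Salary=D): violating pairs (1,3), (1,4), (3,4) — 3 pairs.
(Manager=X48, Salary=D): violating pairs (2,5) — 1 pair.
(Manager=X48, Salary=C): violating pairs (6,7) — 1 pair.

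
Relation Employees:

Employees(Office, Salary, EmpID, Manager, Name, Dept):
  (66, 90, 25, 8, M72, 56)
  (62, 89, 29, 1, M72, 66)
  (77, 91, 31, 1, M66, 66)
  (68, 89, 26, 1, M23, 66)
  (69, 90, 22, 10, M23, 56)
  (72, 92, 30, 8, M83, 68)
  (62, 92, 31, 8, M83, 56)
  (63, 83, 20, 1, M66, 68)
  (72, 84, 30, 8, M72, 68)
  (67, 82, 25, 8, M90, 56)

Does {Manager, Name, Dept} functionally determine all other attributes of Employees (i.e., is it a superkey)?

All 10 rows have distinct {Manager, Name, Dept} values, so {Manager, Name, Dept} → (all attributes) holds and {Manager, Name, Dept} is a superkey.

Yes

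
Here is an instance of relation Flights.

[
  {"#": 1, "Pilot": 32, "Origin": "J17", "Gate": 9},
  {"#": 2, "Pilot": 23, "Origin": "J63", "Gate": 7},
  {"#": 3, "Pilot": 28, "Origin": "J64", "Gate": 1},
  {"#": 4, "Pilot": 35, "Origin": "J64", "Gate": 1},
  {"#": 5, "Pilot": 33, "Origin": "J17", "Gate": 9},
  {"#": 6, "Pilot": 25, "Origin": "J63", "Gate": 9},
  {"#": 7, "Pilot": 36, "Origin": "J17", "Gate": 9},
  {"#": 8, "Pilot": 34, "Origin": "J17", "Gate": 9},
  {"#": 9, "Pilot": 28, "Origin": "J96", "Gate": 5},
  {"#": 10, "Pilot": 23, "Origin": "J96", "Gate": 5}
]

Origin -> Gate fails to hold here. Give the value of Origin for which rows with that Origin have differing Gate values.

J63

Origin=J17: rows 1, 5, 7, 8 → Gate = 9, 9, 9, 9 ✓
Origin=J63: rows 2, 6 → Gate takes values {7, 9} — violation
Origin=J64: rows 3, 4 → Gate = 1, 1 ✓
Origin=J96: rows 9, 10 → Gate = 5, 5 ✓
The only Origin value with inconsistent Gate is Origin=J63.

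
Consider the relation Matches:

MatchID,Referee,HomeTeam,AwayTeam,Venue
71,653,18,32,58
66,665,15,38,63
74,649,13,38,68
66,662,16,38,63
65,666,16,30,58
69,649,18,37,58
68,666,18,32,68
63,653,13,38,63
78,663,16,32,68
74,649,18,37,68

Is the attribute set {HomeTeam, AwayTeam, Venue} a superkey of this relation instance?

Yes

All 10 rows have distinct {HomeTeam, AwayTeam, Venue} values, so {HomeTeam, AwayTeam, Venue} → (all attributes) holds and {HomeTeam, AwayTeam, Venue} is a superkey.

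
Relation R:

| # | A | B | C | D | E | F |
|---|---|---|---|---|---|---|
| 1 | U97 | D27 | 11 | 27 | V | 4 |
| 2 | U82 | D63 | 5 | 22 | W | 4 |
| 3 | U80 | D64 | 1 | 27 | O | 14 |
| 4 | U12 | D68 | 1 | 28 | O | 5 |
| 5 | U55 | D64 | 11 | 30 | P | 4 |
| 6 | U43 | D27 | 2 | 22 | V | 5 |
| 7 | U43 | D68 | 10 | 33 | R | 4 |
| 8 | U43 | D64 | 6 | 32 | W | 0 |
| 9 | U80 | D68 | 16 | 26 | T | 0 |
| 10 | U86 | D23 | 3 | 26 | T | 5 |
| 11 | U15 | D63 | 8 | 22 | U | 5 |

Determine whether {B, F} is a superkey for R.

All 11 rows have distinct {B, F} values, so {B, F} → (all attributes) holds and {B, F} is a superkey.

Yes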